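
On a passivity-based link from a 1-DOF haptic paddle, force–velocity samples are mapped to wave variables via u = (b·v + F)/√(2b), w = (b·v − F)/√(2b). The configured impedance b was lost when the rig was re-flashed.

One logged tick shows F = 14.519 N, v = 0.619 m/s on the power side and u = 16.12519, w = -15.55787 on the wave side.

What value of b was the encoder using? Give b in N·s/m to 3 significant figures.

u + w = 0.56732;  u + w = √(2b)·v, so √(2b) = 0.56732/0.619 = 0.91651.
b = (√(2b))²/2 = 0.83999/2 = 0.42000.
(Check via u − w = 2F/√(2b): u − w = 31.68306, 2F/√(2b) = 31.68322.)

b = 0.42 N·s/m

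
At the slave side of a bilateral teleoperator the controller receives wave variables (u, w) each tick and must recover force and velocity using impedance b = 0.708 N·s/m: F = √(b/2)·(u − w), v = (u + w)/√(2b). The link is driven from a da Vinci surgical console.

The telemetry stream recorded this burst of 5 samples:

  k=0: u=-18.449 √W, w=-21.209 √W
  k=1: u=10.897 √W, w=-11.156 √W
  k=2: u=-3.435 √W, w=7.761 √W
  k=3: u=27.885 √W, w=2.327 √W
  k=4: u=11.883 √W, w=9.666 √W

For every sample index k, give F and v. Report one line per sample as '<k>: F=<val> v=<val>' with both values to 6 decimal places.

0: F=1.642142 v=-33.327227
1: F=13.121072 v=-0.217655
2: F=-6.661385 v=3.635422
3: F=15.206473 v=25.389132
4: F=1.319068 v=18.109043

k=0: u−w=2.760000, u+w=-39.658000; √(b/2)=0.594979, √(2b)=1.189958; F=0.594979×2.76=1.642142, v=-39.658000/1.189958=-33.327227
k=1: u−w=22.053000, u+w=-0.259000; √(b/2)=0.594979, √(2b)=1.189958; F=0.594979×22.053=13.121072, v=-0.259000/1.189958=-0.217655
k=2: u−w=-11.196000, u+w=4.326000; √(b/2)=0.594979, √(2b)=1.189958; F=0.594979×(-11.196)=-6.661385, v=4.326000/1.189958=3.635422
k=3: u−w=25.558000, u+w=30.212000; √(b/2)=0.594979, √(2b)=1.189958; F=0.594979×25.558=15.206473, v=30.212000/1.189958=25.389132
k=4: u−w=2.217000, u+w=21.549000; √(b/2)=0.594979, √(2b)=1.189958; F=0.594979×2.217=1.319068, v=21.549000/1.189958=18.109043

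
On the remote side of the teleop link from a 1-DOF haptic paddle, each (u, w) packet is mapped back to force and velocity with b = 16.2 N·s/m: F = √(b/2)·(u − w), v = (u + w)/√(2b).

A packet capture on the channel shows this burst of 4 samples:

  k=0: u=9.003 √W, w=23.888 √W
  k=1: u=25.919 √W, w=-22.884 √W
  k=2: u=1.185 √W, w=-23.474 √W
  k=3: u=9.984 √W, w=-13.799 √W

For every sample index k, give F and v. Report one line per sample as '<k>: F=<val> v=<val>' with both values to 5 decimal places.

0: F=-42.36345 v=5.77836
1: F=138.89577 v=0.53320
2: F=70.18074 v=-3.91578
3: F=67.68760 v=-0.67023

k=0: u−w=-14.88500, u+w=32.89100; √(b/2)=2.84605, √(2b)=5.69210; F=2.84605×(-14.885)=-42.36345, v=32.89100/5.69210=5.77836
k=1: u−w=48.80300, u+w=3.03500; √(b/2)=2.84605, √(2b)=5.69210; F=2.84605×48.803=138.89577, v=3.03500/5.69210=0.53320
k=2: u−w=24.65900, u+w=-22.28900; √(b/2)=2.84605, √(2b)=5.69210; F=2.84605×24.659=70.18074, v=-22.28900/5.69210=-3.91578
k=3: u−w=23.78300, u+w=-3.81500; √(b/2)=2.84605, √(2b)=5.69210; F=2.84605×23.783=67.68760, v=-3.81500/5.69210=-0.67023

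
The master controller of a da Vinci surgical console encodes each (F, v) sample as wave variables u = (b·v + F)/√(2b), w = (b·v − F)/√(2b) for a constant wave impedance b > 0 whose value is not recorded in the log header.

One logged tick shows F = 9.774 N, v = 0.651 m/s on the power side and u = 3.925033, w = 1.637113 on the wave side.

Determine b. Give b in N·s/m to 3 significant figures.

b = 36.5 N·s/m

u + w = 5.562146;  u + w = √(2b)·v, so √(2b) = 5.562146/0.651 = 8.544003.
b = (√(2b))²/2 = 72.999988/2 = 36.499994.
(Check via u − w = 2F/√(2b): u − w = 2.287920, 2F/√(2b) = 2.287921.)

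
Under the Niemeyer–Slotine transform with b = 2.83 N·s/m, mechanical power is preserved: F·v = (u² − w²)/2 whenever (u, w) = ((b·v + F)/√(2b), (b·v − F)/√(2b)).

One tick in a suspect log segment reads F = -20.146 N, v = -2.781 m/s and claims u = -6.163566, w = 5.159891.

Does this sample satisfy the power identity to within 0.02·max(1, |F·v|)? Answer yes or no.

no

F·v = (-20.146)×(-2.781) = 56.026026 W.
(u² − w²)/2 = (37.989546 − 26.624475)/2 = 5.682535 W.
|Δ| = 50.343491;  2% of max(1, |F·v|) = 1.120521.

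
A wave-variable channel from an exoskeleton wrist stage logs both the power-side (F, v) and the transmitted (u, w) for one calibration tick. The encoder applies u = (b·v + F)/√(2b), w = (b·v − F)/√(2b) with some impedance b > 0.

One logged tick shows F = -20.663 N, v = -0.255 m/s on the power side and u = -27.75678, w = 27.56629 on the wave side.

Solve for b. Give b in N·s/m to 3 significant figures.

u + w = -0.1905;  u + w = √(2b)·v, so √(2b) = -0.1905/(-0.255) = 0.7470.
b = (√(2b))²/2 = 0.5580/2 = 0.2790.
(Check via u − w = 2F/√(2b): u − w = -55.3231, 2F/√(2b) = -55.3212.)

b = 0.279 N·s/m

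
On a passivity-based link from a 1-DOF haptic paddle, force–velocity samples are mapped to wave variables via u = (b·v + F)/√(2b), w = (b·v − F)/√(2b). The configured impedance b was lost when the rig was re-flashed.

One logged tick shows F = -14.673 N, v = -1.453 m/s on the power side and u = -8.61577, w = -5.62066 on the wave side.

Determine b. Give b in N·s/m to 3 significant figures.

b = 48 N·s/m

u + w = -14.2364;  u + w = √(2b)·v, so √(2b) = -14.2364/(-1.453) = 9.7980.
b = (√(2b))²/2 = 95.9999/2 = 48.0000.
(Check via u − w = 2F/√(2b): u − w = -2.9951, 2F/√(2b) = -2.9951.)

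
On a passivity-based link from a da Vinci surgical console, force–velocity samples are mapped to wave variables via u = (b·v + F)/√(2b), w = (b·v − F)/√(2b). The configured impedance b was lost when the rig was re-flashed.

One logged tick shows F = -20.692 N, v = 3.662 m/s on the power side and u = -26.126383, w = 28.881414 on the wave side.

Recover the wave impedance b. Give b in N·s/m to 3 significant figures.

u + w = 2.755031;  u + w = √(2b)·v, so √(2b) = 2.755031/3.662 = 0.752330.
b = (√(2b))²/2 = 0.566000/2 = 0.283000.
(Check via u − w = 2F/√(2b): u − w = -55.007797, 2F/√(2b) = -55.007805.)

b = 0.283 N·s/m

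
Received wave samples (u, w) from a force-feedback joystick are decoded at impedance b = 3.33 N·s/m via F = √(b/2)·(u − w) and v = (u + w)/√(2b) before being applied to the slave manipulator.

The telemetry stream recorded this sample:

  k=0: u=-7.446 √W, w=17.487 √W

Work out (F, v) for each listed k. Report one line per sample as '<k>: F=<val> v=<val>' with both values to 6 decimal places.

k=0: u−w=-24.933000, u+w=10.041000; √(b/2)=1.290349, √(2b)=2.580698; F=1.290349×(-24.933)=-32.172266, v=10.041000/2.580698=3.890808

0: F=-32.172266 v=3.890808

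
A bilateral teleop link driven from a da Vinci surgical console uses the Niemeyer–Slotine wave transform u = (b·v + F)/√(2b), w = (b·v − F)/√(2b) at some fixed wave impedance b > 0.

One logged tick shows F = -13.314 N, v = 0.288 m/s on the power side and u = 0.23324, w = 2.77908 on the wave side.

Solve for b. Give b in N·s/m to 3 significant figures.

u + w = 3.01232;  u + w = √(2b)·v, so √(2b) = 3.01232/0.288 = 10.45944.
b = (√(2b))²/2 = 109.39998/2 = 54.69999.
(Check via u − w = 2F/√(2b): u − w = -2.54584, 2F/√(2b) = -2.54583.)

b = 54.7 N·s/m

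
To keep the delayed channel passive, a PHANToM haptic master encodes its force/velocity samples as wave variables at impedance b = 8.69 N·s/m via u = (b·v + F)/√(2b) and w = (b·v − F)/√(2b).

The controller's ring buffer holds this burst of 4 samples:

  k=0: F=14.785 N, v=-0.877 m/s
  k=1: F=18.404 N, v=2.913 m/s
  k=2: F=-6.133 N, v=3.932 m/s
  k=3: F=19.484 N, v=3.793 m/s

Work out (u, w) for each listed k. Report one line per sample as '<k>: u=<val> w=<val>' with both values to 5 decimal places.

0: u=1.71839 w=-5.37455
1: u=10.48661 w=1.65749
2: u=6.72500 w=9.66724
3: u=12.58000 w=3.23276

k=0: b·v=8.69×(-0.877)=-7.62113; √(2b)=4.16893; u=(-7.62113+14.785)/4.16893=1.71839, w=(-7.62113−14.785)/4.16893=-5.37455
k=1: b·v=8.69×2.913=25.31397; √(2b)=4.16893; u=(25.31397+18.404)/4.16893=10.48661, w=(25.31397−18.404)/4.16893=1.65749
k=2: b·v=8.69×3.932=34.16908; √(2b)=4.16893; u=(34.16908+(-6.133))/4.16893=6.72500, w=(34.16908−(-6.133))/4.16893=9.66724
k=3: b·v=8.69×3.793=32.96117; √(2b)=4.16893; u=(32.96117+19.484)/4.16893=12.58000, w=(32.96117−19.484)/4.16893=3.23276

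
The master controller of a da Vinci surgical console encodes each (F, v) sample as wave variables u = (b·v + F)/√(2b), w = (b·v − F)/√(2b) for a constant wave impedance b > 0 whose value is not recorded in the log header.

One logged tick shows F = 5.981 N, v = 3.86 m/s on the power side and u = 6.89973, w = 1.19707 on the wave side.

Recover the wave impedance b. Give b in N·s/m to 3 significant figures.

b = 2.2 N·s/m

u + w = 8.0968;  u + w = √(2b)·v, so √(2b) = 8.0968/3.86 = 2.0976.
b = (√(2b))²/2 = 4.4000/2 = 2.2000.
(Check via u − w = 2F/√(2b): u − w = 5.7027, 2F/√(2b) = 5.7027.)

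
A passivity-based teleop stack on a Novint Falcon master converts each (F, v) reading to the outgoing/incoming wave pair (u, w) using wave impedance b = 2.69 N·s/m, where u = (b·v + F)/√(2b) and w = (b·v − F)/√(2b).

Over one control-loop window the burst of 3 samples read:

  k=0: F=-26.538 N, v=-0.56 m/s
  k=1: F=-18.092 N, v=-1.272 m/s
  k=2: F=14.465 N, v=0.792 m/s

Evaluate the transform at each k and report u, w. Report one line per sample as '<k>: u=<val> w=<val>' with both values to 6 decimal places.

0: u=-12.090799 w=10.791889
1: u=-9.275206 w=6.324824
2: u=7.154819 w=-5.317789

k=0: b·v=2.69×(-0.56)=-1.506400; √(2b)=2.319483; u=(-1.506400+(-26.538))/2.319483=-12.090799, w=(-1.506400−(-26.538))/2.319483=10.791889
k=1: b·v=2.69×(-1.272)=-3.421680; √(2b)=2.319483; u=(-3.421680+(-18.092))/2.319483=-9.275206, w=(-3.421680−(-18.092))/2.319483=6.324824
k=2: b·v=2.69×0.792=2.130480; √(2b)=2.319483; u=(2.130480+14.465)/2.319483=7.154819, w=(2.130480−14.465)/2.319483=-5.317789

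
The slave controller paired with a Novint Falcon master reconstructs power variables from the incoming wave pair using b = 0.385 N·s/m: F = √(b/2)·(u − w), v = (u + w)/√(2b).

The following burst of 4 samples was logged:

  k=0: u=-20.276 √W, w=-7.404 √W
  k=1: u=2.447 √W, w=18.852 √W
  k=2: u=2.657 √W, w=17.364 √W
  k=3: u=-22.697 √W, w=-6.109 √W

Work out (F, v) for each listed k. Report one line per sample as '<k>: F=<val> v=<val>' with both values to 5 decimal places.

k=0: u−w=-12.87200, u+w=-27.68000; √(b/2)=0.43875, √(2b)=0.87750; F=0.43875×(-12.872)=-5.64757, v=-27.68000/0.87750=-31.54429
k=1: u−w=-16.40500, u+w=21.29900; √(b/2)=0.43875, √(2b)=0.87750; F=0.43875×(-16.405)=-7.19766, v=21.29900/0.87750=24.27246
k=2: u−w=-14.70700, u+w=20.02100; √(b/2)=0.43875, √(2b)=0.87750; F=0.43875×(-14.707)=-6.45267, v=20.02100/0.87750=22.81605
k=3: u−w=-16.58800, u+w=-28.80600; √(b/2)=0.43875, √(2b)=0.87750; F=0.43875×(-16.588)=-7.27796, v=-28.80600/0.87750=-32.82748

0: F=-5.64757 v=-31.54429
1: F=-7.19766 v=24.27246
2: F=-6.45267 v=22.81605
3: F=-7.27796 v=-32.82748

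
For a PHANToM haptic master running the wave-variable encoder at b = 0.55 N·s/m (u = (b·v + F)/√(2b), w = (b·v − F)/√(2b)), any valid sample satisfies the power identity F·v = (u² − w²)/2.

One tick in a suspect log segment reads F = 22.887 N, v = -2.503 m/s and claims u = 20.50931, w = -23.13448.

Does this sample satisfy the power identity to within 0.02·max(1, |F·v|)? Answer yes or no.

F·v = 22.887×(-2.503) = -57.2862 W.
(u² − w²)/2 = (420.6318 − 535.2042)/2 = -57.2862 W.
|Δ| = 0.0000;  2% of max(1, |F·v|) = 1.1457.

yes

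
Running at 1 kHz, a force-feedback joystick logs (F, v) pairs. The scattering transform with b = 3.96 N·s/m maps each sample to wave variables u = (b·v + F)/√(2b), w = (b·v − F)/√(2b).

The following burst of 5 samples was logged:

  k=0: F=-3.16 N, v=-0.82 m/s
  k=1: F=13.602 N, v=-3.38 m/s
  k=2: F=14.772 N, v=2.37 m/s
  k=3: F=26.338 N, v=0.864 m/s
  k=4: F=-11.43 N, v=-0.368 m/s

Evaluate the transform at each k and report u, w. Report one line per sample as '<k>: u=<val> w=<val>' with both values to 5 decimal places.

k=0: b·v=3.96×(-0.82)=-3.24720; √(2b)=2.81425; u=(-3.24720+(-3.16))/2.81425=-2.27670, w=(-3.24720−(-3.16))/2.81425=-0.03099
k=1: b·v=3.96×(-3.38)=-13.38480; √(2b)=2.81425; u=(-13.38480+13.602)/2.81425=0.07718, w=(-13.38480−13.602)/2.81425=-9.58934
k=2: b·v=3.96×2.37=9.38520; √(2b)=2.81425; u=(9.38520+14.772)/2.81425=8.58389, w=(9.38520−14.772)/2.81425=-1.91412
k=3: b·v=3.96×0.864=3.42144; √(2b)=2.81425; u=(3.42144+26.338)/2.81425=10.57456, w=(3.42144−26.338)/2.81425=-8.14305
k=4: b·v=3.96×(-0.368)=-1.45728; √(2b)=2.81425; u=(-1.45728+(-11.43))/2.81425=-4.57930, w=(-1.45728−(-11.43))/2.81425=3.54365

0: u=-2.27670 w=-0.03099
1: u=0.07718 w=-9.58934
2: u=8.58389 w=-1.91412
3: u=10.57456 w=-8.14305
4: u=-4.57930 w=3.54365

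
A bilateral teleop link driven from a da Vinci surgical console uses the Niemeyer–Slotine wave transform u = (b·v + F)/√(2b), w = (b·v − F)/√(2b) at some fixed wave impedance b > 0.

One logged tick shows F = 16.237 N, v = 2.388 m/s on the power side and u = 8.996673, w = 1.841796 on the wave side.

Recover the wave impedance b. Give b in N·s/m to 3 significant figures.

u + w = 10.838469;  u + w = √(2b)·v, so √(2b) = 10.838469/2.388 = 4.538722.
b = (√(2b))²/2 = 20.600001/2 = 10.300000.
(Check via u − w = 2F/√(2b): u − w = 7.154877, 2F/√(2b) = 7.154877.)

b = 10.3 N·s/m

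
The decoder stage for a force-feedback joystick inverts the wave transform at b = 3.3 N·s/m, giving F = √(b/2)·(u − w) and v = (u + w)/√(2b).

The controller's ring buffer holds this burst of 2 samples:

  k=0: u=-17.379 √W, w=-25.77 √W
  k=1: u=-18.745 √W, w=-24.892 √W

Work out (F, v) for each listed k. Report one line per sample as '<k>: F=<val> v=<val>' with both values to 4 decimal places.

0: F=10.7784 v=-16.7957
1: F=7.8960 v=-16.9857

k=0: u−w=8.3910, u+w=-43.1490; √(b/2)=1.2845, √(2b)=2.5690; F=1.2845×8.391=10.7784, v=-43.1490/2.5690=-16.7957
k=1: u−w=6.1470, u+w=-43.6370; √(b/2)=1.2845, √(2b)=2.5690; F=1.2845×6.147=7.8960, v=-43.6370/2.5690=-16.9857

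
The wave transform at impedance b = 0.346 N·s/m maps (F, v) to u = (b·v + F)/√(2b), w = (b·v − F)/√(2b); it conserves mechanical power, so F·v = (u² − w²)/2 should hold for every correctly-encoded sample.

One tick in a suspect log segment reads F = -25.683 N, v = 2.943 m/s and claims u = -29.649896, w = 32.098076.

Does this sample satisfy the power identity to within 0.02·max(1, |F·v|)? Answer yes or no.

F·v = (-25.683)×2.943 = -75.585069 W.
(u² − w²)/2 = (879.116333 − 1030.286483)/2 = -75.585075 W.
|Δ| = 0.000006;  2% of max(1, |F·v|) = 1.511701.

yes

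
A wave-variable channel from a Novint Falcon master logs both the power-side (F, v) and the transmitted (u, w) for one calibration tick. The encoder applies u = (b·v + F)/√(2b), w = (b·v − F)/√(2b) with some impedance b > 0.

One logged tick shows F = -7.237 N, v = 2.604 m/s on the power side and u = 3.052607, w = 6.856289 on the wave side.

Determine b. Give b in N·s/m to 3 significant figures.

b = 7.24 N·s/m

u + w = 9.908896;  u + w = √(2b)·v, so √(2b) = 9.908896/2.604 = 3.805260.
b = (√(2b))²/2 = 14.480001/2 = 7.240000.
(Check via u − w = 2F/√(2b): u − w = -3.803682, 2F/√(2b) = -3.803683.)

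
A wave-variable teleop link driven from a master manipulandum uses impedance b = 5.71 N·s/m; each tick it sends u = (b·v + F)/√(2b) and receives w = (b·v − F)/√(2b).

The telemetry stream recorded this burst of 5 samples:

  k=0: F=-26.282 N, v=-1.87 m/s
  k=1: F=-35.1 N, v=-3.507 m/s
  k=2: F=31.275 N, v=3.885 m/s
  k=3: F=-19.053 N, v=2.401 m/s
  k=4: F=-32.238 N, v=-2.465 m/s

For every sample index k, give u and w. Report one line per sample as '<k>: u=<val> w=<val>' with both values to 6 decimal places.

k=0: b·v=5.71×(-1.87)=-10.677700; √(2b)=3.379349; u=(-10.677700+(-26.282))/3.379349=-10.936929, w=(-10.677700−(-26.282))/3.379349=4.617546
k=1: b·v=5.71×(-3.507)=-20.024970; √(2b)=3.379349; u=(-20.024970+(-35.1))/3.379349=-16.312304, w=(-20.024970−(-35.1))/3.379349=4.460927
k=2: b·v=5.71×3.885=22.183350; √(2b)=3.379349; u=(22.183350+31.275)/3.379349=15.819126, w=(22.183350−31.275)/3.379349=-2.690355
k=3: b·v=5.71×2.401=13.709710; √(2b)=3.379349; u=(13.709710+(-19.053))/3.379349=-1.581160, w=(13.709710−(-19.053))/3.379349=9.694977
k=4: b·v=5.71×(-2.465)=-14.075150; √(2b)=3.379349; u=(-14.075150+(-32.238))/3.379349=-13.704755, w=(-14.075150−(-32.238))/3.379349=5.374659

0: u=-10.936929 w=4.617546
1: u=-16.312304 w=4.460927
2: u=15.819126 w=-2.690355
3: u=-1.581160 w=9.694977
4: u=-13.704755 w=5.374659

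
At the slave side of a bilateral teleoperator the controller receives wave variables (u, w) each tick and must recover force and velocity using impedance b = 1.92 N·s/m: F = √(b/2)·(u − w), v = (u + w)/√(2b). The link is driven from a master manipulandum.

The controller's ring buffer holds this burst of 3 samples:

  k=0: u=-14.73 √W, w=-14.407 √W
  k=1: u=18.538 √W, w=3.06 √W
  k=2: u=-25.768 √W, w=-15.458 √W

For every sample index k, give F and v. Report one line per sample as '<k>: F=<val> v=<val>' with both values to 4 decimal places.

k=0: u−w=-0.3230, u+w=-29.1370; √(b/2)=0.9798, √(2b)=1.9596; F=0.9798×(-0.323)=-0.3165, v=-29.1370/1.9596=-14.8689
k=1: u−w=15.4780, u+w=21.5980; √(b/2)=0.9798, √(2b)=1.9596; F=0.9798×15.478=15.1653, v=21.5980/1.9596=11.0217
k=2: u−w=-10.3100, u+w=-41.2260; √(b/2)=0.9798, √(2b)=1.9596; F=0.9798×(-10.31)=-10.1017, v=-41.2260/1.9596=-21.0381

0: F=-0.3165 v=-14.8689
1: F=15.1653 v=11.0217
2: F=-10.1017 v=-21.0381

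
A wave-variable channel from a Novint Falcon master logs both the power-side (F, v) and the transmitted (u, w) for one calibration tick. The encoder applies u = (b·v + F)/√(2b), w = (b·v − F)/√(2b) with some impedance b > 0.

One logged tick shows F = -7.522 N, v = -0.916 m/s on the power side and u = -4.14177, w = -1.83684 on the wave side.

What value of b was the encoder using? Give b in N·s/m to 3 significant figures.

u + w = -5.9786;  u + w = √(2b)·v, so √(2b) = -5.9786/(-0.916) = 6.5269.
b = (√(2b))²/2 = 42.6000/2 = 21.3000.
(Check via u − w = 2F/√(2b): u − w = -2.3049, 2F/√(2b) = -2.3049.)

b = 21.3 N·s/m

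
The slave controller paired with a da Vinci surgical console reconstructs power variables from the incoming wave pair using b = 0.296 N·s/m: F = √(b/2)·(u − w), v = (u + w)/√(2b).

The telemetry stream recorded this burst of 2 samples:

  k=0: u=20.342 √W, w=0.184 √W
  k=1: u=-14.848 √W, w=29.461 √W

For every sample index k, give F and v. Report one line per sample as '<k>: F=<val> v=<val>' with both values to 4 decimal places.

0: F=7.7549 v=26.6774
1: F=-17.0460 v=18.9923

k=0: u−w=20.1580, u+w=20.5260; √(b/2)=0.3847, √(2b)=0.7694; F=0.3847×20.158=7.7549, v=20.5260/0.7694=26.6774
k=1: u−w=-44.3090, u+w=14.6130; √(b/2)=0.3847, √(2b)=0.7694; F=0.3847×(-44.309)=-17.0460, v=14.6130/0.7694=18.9923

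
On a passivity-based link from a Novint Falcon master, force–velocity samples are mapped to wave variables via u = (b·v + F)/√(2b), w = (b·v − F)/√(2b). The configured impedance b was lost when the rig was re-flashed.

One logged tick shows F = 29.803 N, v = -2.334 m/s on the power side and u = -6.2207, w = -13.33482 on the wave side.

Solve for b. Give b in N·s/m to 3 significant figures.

u + w = -19.5555;  u + w = √(2b)·v, so √(2b) = -19.5555/(-2.334) = 8.3785.
b = (√(2b))²/2 = 70.2000/2 = 35.1000.
(Check via u − w = 2F/√(2b): u − w = 7.1141, 2F/√(2b) = 7.1141.)

b = 35.1 N·s/m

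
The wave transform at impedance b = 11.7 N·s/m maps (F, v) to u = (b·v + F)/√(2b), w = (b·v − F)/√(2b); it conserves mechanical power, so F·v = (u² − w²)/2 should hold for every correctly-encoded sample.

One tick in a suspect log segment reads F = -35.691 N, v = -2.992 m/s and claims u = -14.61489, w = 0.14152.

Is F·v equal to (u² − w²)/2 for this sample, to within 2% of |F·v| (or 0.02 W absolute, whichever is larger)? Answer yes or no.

F·v = (-35.691)×(-2.992) = 106.7875 W.
(u² − w²)/2 = (213.5950 − 0.0200)/2 = 106.7875 W.
|Δ| = 0.0000;  2% of max(1, |F·v|) = 2.1357.

yes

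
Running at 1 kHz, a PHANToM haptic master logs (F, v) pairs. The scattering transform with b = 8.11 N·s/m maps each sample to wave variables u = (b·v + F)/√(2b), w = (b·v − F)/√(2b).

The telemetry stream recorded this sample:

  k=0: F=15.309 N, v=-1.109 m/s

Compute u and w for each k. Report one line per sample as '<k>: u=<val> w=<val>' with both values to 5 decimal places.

k=0: b·v=8.11×(-1.109)=-8.99399; √(2b)=4.02741; u=(-8.99399+15.309)/4.02741=1.56801, w=(-8.99399−15.309)/4.02741=-6.03440

0: u=1.56801 w=-6.03440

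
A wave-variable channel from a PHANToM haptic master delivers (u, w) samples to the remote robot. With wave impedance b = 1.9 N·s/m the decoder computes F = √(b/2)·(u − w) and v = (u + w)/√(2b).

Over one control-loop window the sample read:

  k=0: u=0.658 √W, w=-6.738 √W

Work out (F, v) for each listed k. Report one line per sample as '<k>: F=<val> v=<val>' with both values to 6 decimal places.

k=0: u−w=7.396000, u+w=-6.080000; √(b/2)=0.974679, √(2b)=1.949359; F=0.974679×7.396=7.208729, v=-6.080000/1.949359=-3.118974

0: F=7.208729 v=-3.118974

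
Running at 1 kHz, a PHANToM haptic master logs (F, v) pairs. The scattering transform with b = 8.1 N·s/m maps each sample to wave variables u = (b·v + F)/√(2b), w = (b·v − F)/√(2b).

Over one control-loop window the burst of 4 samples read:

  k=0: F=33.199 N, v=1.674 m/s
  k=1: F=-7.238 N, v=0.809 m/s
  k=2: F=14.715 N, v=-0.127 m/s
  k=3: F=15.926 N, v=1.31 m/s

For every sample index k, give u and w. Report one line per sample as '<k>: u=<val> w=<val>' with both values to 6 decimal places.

0: u=11.617218 w=-4.879498
1: u=-0.170214 w=3.426377
2: u=3.400389 w=-3.911554
3: u=6.593171 w=-1.320522

k=0: b·v=8.1×1.674=13.559400; √(2b)=4.024922; u=(13.559400+33.199)/4.024922=11.617218, w=(13.559400−33.199)/4.024922=-4.879498
k=1: b·v=8.1×0.809=6.552900; √(2b)=4.024922; u=(6.552900+(-7.238))/4.024922=-0.170214, w=(6.552900−(-7.238))/4.024922=3.426377
k=2: b·v=8.1×(-0.127)=-1.028700; √(2b)=4.024922; u=(-1.028700+14.715)/4.024922=3.400389, w=(-1.028700−14.715)/4.024922=-3.911554
k=3: b·v=8.1×1.31=10.611000; √(2b)=4.024922; u=(10.611000+15.926)/4.024922=6.593171, w=(10.611000−15.926)/4.024922=-1.320522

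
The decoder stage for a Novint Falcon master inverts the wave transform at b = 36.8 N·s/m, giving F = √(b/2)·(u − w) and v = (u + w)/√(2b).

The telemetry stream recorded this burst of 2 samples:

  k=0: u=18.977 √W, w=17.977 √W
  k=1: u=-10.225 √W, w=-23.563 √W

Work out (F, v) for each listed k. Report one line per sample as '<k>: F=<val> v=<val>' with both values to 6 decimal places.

k=0: u−w=1.000000, u+w=36.954000; √(b/2)=4.289522, √(2b)=8.579044; F=4.289522×1.0=4.289522, v=36.954000/8.579044=4.307473
k=1: u−w=13.338000, u+w=-33.788000; √(b/2)=4.289522, √(2b)=8.579044; F=4.289522×13.338=57.213646, v=-33.788000/8.579044=-3.938434

0: F=4.289522 v=4.307473
1: F=57.213646 v=-3.938434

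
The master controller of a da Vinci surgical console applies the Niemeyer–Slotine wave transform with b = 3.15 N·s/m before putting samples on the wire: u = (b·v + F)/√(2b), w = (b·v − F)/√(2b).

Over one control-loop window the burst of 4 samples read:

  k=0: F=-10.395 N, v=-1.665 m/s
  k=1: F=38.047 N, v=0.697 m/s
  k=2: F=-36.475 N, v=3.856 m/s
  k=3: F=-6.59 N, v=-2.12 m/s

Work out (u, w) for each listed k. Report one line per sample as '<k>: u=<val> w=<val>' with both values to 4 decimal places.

0: u=-6.2310 w=2.0519
1: u=16.0330 w=-14.2836
2: u=-9.6927 w=19.3712
3: u=-5.2861 w=-0.0351

k=0: b·v=3.15×(-1.665)=-5.2447; √(2b)=2.5100; u=(-5.2447+(-10.395))/2.5100=-6.2310, w=(-5.2447−(-10.395))/2.5100=2.0519
k=1: b·v=3.15×0.697=2.1955; √(2b)=2.5100; u=(2.1955+38.047)/2.5100=16.0330, w=(2.1955−38.047)/2.5100=-14.2836
k=2: b·v=3.15×3.856=12.1464; √(2b)=2.5100; u=(12.1464+(-36.475))/2.5100=-9.6927, w=(12.1464−(-36.475))/2.5100=19.3712
k=3: b·v=3.15×(-2.12)=-6.6780; √(2b)=2.5100; u=(-6.6780+(-6.59))/2.5100=-5.2861, w=(-6.6780−(-6.59))/2.5100=-0.0351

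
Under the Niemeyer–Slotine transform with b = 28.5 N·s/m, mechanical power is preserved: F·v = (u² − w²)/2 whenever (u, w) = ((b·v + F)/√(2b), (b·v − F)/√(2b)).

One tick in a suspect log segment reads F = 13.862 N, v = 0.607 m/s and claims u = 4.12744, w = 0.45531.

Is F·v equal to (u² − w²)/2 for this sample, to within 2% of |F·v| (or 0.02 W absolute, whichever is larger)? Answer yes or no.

yes

F·v = 13.862×0.607 = 8.4142 W.
(u² − w²)/2 = (17.0358 − 0.2073)/2 = 8.4142 W.
|Δ| = 0.0000;  2% of max(1, |F·v|) = 0.1683.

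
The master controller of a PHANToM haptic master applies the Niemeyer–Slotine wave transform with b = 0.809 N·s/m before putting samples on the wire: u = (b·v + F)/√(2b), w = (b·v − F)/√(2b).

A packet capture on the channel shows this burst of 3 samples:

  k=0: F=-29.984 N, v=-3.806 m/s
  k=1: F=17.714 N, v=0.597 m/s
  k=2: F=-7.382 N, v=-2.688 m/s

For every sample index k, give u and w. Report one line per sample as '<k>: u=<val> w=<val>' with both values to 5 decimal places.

0: u=-25.99284 w=21.15158
1: u=14.30573 w=-13.54634
2: u=-7.51301 w=4.09385

k=0: b·v=0.809×(-3.806)=-3.07905; √(2b)=1.27201; u=(-3.07905+(-29.984))/1.27201=-25.99284, w=(-3.07905−(-29.984))/1.27201=21.15158
k=1: b·v=0.809×0.597=0.48297; √(2b)=1.27201; u=(0.48297+17.714)/1.27201=14.30573, w=(0.48297−17.714)/1.27201=-13.54634
k=2: b·v=0.809×(-2.688)=-2.17459; √(2b)=1.27201; u=(-2.17459+(-7.382))/1.27201=-7.51301, w=(-2.17459−(-7.382))/1.27201=4.09385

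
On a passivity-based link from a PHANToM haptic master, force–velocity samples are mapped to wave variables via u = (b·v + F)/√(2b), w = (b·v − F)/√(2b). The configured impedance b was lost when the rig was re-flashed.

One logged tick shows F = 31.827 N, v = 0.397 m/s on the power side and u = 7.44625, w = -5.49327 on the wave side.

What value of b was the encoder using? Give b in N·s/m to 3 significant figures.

u + w = 1.95298;  u + w = √(2b)·v, so √(2b) = 1.95298/0.397 = 4.91935.
b = (√(2b))²/2 = 24.19996/2 = 12.09998.
(Check via u − w = 2F/√(2b): u − w = 12.93952, 2F/√(2b) = 12.93953.)

b = 12.1 N·s/m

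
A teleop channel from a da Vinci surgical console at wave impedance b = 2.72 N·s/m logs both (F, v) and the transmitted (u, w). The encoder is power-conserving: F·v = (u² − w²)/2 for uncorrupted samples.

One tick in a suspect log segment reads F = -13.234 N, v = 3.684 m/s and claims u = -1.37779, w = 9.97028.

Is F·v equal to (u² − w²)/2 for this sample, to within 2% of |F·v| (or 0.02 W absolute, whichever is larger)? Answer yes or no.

F·v = (-13.234)×3.684 = -48.7541 W.
(u² − w²)/2 = (1.8983 − 99.4065)/2 = -48.7541 W.
|Δ| = 0.0000;  2% of max(1, |F·v|) = 0.9751.

yes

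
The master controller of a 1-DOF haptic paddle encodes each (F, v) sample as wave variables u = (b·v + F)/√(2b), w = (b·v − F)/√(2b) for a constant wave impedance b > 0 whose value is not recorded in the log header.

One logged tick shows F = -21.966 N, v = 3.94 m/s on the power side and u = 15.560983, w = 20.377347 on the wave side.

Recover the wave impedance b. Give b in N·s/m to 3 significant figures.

b = 41.6 N·s/m

u + w = 35.938330;  u + w = √(2b)·v, so √(2b) = 35.938330/3.94 = 9.121404.
b = (√(2b))²/2 = 83.200003/2 = 41.600001.
(Check via u − w = 2F/√(2b): u − w = -4.816364, 2F/√(2b) = -4.816364.)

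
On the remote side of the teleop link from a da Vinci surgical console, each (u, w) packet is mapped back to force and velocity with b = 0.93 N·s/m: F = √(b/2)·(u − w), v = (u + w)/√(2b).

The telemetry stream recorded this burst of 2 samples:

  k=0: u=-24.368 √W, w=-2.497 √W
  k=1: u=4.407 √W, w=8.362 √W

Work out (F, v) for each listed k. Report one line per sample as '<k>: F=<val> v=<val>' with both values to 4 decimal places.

k=0: u−w=-21.8710, u+w=-26.8650; √(b/2)=0.6819, √(2b)=1.3638; F=0.6819×(-21.871)=-14.9140, v=-26.8650/1.3638=-19.6984
k=1: u−w=-3.9550, u+w=12.7690; √(b/2)=0.6819, √(2b)=1.3638; F=0.6819×(-3.955)=-2.6970, v=12.7690/1.3638=9.3627

0: F=-14.9140 v=-19.6984
1: F=-2.6970 v=9.3627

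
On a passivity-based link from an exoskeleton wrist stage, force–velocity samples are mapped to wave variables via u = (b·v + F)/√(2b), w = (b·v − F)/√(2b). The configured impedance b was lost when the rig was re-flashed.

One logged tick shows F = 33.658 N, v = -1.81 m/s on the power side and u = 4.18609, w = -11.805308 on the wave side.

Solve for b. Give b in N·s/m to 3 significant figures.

b = 8.86 N·s/m

u + w = -7.619218;  u + w = √(2b)·v, so √(2b) = -7.619218/(-1.81) = 4.209513.
b = (√(2b))²/2 = 17.719997/2 = 8.859999.
(Check via u − w = 2F/√(2b): u − w = 15.991398, 2F/√(2b) = 15.991400.)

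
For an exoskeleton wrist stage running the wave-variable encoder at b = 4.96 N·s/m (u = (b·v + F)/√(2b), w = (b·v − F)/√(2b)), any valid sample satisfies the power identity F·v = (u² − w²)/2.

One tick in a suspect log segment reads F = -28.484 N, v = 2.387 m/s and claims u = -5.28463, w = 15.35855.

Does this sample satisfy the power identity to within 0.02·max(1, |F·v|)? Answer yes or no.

no

F·v = (-28.484)×2.387 = -67.9913 W.
(u² − w²)/2 = (27.9273 − 235.8851)/2 = -103.9789 W.
|Δ| = 35.9876;  2% of max(1, |F·v|) = 1.3598.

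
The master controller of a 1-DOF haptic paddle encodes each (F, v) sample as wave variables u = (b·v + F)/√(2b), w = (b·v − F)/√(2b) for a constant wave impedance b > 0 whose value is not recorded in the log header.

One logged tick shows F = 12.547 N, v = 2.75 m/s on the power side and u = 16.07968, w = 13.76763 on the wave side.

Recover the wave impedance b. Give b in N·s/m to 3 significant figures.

u + w = 29.84731;  u + w = √(2b)·v, so √(2b) = 29.84731/2.75 = 10.85357.
b = (√(2b))²/2 = 117.79992/2 = 58.89996.
(Check via u − w = 2F/√(2b): u − w = 2.31205, 2F/√(2b) = 2.31205.)

b = 58.9 N·s/m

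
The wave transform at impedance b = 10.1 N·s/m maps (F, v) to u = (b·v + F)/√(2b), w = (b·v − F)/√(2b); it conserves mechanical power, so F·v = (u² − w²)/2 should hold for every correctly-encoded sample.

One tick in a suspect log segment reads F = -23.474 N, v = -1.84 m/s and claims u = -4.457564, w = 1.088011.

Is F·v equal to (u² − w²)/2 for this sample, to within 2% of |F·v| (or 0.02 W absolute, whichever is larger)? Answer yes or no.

F·v = (-23.474)×(-1.84) = 43.192160 W.
(u² − w²)/2 = (19.869877 − 1.183768)/2 = 9.343054 W.
|Δ| = 33.849106;  2% of max(1, |F·v|) = 0.863843.

no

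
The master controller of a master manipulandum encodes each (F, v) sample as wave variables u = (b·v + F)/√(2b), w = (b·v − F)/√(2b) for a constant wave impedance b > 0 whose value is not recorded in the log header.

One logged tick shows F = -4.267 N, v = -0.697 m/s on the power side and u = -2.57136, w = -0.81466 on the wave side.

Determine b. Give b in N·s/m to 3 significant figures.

u + w = -3.3860;  u + w = √(2b)·v, so √(2b) = -3.3860/(-0.697) = 4.8580.
b = (√(2b))²/2 = 23.6001/2 = 11.8000.
(Check via u − w = 2F/√(2b): u − w = -1.7567, 2F/√(2b) = -1.7567.)

b = 11.8 N·s/m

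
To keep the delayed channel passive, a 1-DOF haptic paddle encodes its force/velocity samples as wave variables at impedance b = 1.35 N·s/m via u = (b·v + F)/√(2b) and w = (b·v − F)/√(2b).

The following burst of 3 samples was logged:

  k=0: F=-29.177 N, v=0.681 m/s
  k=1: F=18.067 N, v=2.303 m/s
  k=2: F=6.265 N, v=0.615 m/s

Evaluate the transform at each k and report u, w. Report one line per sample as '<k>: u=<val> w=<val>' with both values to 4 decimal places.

k=0: b·v=1.35×0.681=0.9194; √(2b)=1.6432; u=(0.9194+(-29.177))/1.6432=-17.1971, w=(0.9194−(-29.177))/1.6432=18.3161
k=1: b·v=1.35×2.303=3.1091; √(2b)=1.6432; u=(3.1091+18.067)/1.6432=12.8873, w=(3.1091−18.067)/1.6432=-9.1031
k=2: b·v=1.35×0.615=0.8303; √(2b)=1.6432; u=(0.8303+6.265)/1.6432=4.3180, w=(0.8303−6.265)/1.6432=-3.3075

0: u=-17.1971 w=18.3161
1: u=12.8873 w=-9.1031
2: u=4.3180 w=-3.3075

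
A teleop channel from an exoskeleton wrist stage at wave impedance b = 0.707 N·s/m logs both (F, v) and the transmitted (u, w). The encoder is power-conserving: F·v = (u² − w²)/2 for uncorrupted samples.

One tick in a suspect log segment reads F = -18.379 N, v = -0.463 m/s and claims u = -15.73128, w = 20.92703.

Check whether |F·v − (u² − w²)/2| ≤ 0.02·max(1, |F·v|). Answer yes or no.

F·v = (-18.379)×(-0.463) = 8.50948 W.
(u² − w²)/2 = (247.47317 − 437.94058)/2 = -95.23371 W.
|Δ| = 103.74318;  2% of max(1, |F·v|) = 0.17019.

no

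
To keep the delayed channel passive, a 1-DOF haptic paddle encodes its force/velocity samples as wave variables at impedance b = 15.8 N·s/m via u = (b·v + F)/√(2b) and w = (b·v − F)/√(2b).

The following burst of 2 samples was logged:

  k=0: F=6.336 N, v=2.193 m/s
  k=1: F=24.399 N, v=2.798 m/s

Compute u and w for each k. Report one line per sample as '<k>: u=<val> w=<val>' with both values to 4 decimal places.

0: u=7.2910 w=5.0367
1: u=12.2047 w=3.5239

k=0: b·v=15.8×2.193=34.6494; √(2b)=5.6214; u=(34.6494+6.336)/5.6214=7.2910, w=(34.6494−6.336)/5.6214=5.0367
k=1: b·v=15.8×2.798=44.2084; √(2b)=5.6214; u=(44.2084+24.399)/5.6214=12.2047, w=(44.2084−24.399)/5.6214=3.5239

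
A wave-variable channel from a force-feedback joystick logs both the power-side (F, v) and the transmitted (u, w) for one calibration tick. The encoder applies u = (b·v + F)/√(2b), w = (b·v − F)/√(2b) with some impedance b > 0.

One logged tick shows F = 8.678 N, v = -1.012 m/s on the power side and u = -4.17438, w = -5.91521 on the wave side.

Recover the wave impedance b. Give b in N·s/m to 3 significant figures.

b = 49.7 N·s/m

u + w = -10.08959;  u + w = √(2b)·v, so √(2b) = -10.08959/(-1.012) = 9.96995.
b = (√(2b))²/2 = 99.39991/2 = 49.69996.
(Check via u − w = 2F/√(2b): u − w = 1.74083, 2F/√(2b) = 1.74083.)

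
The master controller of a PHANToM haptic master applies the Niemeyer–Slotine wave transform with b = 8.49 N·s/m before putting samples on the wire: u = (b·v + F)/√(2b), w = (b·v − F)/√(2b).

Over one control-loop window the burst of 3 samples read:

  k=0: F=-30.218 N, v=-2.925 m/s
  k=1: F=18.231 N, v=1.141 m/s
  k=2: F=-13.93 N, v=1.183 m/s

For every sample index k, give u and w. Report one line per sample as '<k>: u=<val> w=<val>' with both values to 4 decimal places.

0: u=-13.3598 w=1.3068
1: u=6.7751 w=-2.0734
2: u=-0.9431 w=5.8179

k=0: b·v=8.49×(-2.925)=-24.8332; √(2b)=4.1207; u=(-24.8332+(-30.218))/4.1207=-13.3598, w=(-24.8332−(-30.218))/4.1207=1.3068
k=1: b·v=8.49×1.141=9.6871; √(2b)=4.1207; u=(9.6871+18.231)/4.1207=6.7751, w=(9.6871−18.231)/4.1207=-2.0734
k=2: b·v=8.49×1.183=10.0437; √(2b)=4.1207; u=(10.0437+(-13.93))/4.1207=-0.9431, w=(10.0437−(-13.93))/4.1207=5.8179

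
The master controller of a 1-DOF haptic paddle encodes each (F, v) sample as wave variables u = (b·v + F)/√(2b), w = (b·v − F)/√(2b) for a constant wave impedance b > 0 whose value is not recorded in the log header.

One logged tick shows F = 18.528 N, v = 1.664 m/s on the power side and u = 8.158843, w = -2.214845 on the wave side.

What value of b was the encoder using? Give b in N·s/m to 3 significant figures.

b = 6.38 N·s/m

u + w = 5.943998;  u + w = √(2b)·v, so √(2b) = 5.943998/1.664 = 3.572114.
b = (√(2b))²/2 = 12.760000/2 = 6.380000.
(Check via u − w = 2F/√(2b): u − w = 10.373688, 2F/√(2b) = 10.373689.)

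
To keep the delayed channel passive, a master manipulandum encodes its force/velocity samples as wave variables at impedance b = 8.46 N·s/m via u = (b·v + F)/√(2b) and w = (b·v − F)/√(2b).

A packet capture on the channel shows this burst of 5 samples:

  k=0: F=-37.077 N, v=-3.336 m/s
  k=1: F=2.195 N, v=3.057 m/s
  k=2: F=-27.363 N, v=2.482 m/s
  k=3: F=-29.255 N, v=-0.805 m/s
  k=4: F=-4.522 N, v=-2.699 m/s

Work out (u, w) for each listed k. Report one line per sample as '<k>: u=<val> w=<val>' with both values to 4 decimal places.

k=0: b·v=8.46×(-3.336)=-28.2226; √(2b)=4.1134; u=(-28.2226+(-37.077))/4.1134=-15.8749, w=(-28.2226−(-37.077))/4.1134=2.1526
k=1: b·v=8.46×3.057=25.8622; √(2b)=4.1134; u=(25.8622+2.195)/4.1134=6.8209, w=(25.8622−2.195)/4.1134=5.7537
k=2: b·v=8.46×2.482=20.9977; √(2b)=4.1134; u=(20.9977+(-27.363))/4.1134=-1.5475, w=(20.9977−(-27.363))/4.1134=11.7569
k=3: b·v=8.46×(-0.805)=-6.8103; √(2b)=4.1134; u=(-6.8103+(-29.255))/4.1134=-8.7678, w=(-6.8103−(-29.255))/4.1134=5.4565
k=4: b·v=8.46×(-2.699)=-22.8335; √(2b)=4.1134; u=(-22.8335+(-4.522))/4.1134=-6.6504, w=(-22.8335−(-4.522))/4.1134=-4.4517

0: u=-15.8749 w=2.1526
1: u=6.8209 w=5.7537
2: u=-1.5475 w=11.7569
3: u=-8.7678 w=5.4565
4: u=-6.6504 w=-4.4517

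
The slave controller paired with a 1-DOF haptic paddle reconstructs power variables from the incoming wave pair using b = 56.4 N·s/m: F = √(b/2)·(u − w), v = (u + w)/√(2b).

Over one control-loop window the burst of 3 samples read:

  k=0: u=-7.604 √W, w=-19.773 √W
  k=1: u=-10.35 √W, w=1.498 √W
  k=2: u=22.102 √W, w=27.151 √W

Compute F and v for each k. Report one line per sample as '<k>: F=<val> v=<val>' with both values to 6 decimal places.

0: F=64.621859 v=-2.577694
1: F=-62.917231 v=-0.833464
2: F=-26.812044 v=4.637438

k=0: u−w=12.169000, u+w=-27.377000; √(b/2)=5.310367, √(2b)=10.620734; F=5.310367×12.169=64.621859, v=-27.377000/10.620734=-2.577694
k=1: u−w=-11.848000, u+w=-8.852000; √(b/2)=5.310367, √(2b)=10.620734; F=5.310367×(-11.848)=-62.917231, v=-8.852000/10.620734=-0.833464
k=2: u−w=-5.049000, u+w=49.253000; √(b/2)=5.310367, √(2b)=10.620734; F=5.310367×(-5.049)=-26.812044, v=49.253000/10.620734=4.637438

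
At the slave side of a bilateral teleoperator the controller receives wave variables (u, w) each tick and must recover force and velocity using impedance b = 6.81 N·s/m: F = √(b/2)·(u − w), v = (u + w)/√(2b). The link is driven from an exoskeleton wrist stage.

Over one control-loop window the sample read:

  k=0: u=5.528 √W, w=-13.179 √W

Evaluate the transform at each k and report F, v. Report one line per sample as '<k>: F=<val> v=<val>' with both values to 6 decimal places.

0: F=34.519358 v=-2.073145

k=0: u−w=18.707000, u+w=-7.651000; √(b/2)=1.845264, √(2b)=3.690528; F=1.845264×18.707=34.519358, v=-7.651000/3.690528=-2.073145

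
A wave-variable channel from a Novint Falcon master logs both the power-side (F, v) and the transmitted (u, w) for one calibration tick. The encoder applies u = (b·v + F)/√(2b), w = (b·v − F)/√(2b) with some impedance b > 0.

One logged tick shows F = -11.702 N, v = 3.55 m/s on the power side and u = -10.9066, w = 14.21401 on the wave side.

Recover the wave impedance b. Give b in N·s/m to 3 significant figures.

b = 0.434 N·s/m

u + w = 3.30741;  u + w = √(2b)·v, so √(2b) = 3.30741/3.55 = 0.93166.
b = (√(2b))²/2 = 0.86800/2 = 0.43400.
(Check via u − w = 2F/√(2b): u − w = -25.12061, 2F/√(2b) = -25.12062.)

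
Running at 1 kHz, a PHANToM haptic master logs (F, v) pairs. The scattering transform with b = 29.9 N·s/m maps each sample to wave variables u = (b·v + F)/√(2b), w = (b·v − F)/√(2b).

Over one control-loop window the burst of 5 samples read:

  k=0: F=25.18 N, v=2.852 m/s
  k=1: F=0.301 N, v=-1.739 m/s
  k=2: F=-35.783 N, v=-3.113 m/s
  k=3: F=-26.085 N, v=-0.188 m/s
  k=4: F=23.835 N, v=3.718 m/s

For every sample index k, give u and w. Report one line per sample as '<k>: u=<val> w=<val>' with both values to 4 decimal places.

0: u=14.2835 w=7.7712
1: u=-6.6850 w=-6.7628
2: u=-16.6638 w=-7.4092
3: u=-4.1001 w=2.6463
4: u=17.4580 w=11.2935

k=0: b·v=29.9×2.852=85.2748; √(2b)=7.7330; u=(85.2748+25.18)/7.7330=14.2835, w=(85.2748−25.18)/7.7330=7.7712
k=1: b·v=29.9×(-1.739)=-51.9961; √(2b)=7.7330; u=(-51.9961+0.301)/7.7330=-6.6850, w=(-51.9961−0.301)/7.7330=-6.7628
k=2: b·v=29.9×(-3.113)=-93.0787; √(2b)=7.7330; u=(-93.0787+(-35.783))/7.7330=-16.6638, w=(-93.0787−(-35.783))/7.7330=-7.4092
k=3: b·v=29.9×(-0.188)=-5.6212; √(2b)=7.7330; u=(-5.6212+(-26.085))/7.7330=-4.1001, w=(-5.6212−(-26.085))/7.7330=2.6463
k=4: b·v=29.9×3.718=111.1682; √(2b)=7.7330; u=(111.1682+23.835)/7.7330=17.4580, w=(111.1682−23.835)/7.7330=11.2935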